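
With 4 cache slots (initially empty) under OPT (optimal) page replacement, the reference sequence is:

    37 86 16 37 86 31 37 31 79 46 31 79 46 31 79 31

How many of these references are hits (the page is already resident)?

37 -> fault, frames {37}
86 -> fault, frames {37,86}
16 -> fault, frames {37,86,16}
37 -> hit
86 -> hit
31 -> fault, frames {37,86,16,31}
37 -> hit
31 -> hit
79 -> fault, evict 16, frames {37,86,31,79}
46 -> fault, evict 86, frames {37,31,79,46}
31 -> hit
79 -> hit
46 -> hit
31 -> hit
79 -> hit
31 -> hit
Hits: 10.

10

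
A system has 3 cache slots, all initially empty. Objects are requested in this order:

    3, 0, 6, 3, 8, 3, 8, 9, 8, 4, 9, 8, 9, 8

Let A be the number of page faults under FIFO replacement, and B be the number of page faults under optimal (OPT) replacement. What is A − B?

2

Under FIFO: F F F . F F . F . F . F . . → 8 faults.
Under OPT: F F F . F . . F . F . . . . → 6 faults.
A − B = 8 − 6 = 2.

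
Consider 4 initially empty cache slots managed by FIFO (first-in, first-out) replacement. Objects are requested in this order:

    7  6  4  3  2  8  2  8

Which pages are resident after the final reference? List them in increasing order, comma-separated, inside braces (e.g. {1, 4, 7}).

7 → miss, frames {7}
6 → miss, frames {7,6}
4 → miss, frames {7,6,4}
3 → miss, frames {7,6,4,3}
2 → miss, evict 7, frames {6,4,3,2}
8 → miss, evict 6, frames {4,3,2,8}
2 → hit
8 → hit

{2, 3, 4, 8}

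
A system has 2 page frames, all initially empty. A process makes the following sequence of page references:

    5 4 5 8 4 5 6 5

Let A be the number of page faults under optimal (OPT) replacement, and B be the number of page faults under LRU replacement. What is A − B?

-1

Under OPT: F F . F . F F . → 5 faults.
Under LRU: F F . F F F F . → 6 faults.
A − B = 5 − 6 = -1.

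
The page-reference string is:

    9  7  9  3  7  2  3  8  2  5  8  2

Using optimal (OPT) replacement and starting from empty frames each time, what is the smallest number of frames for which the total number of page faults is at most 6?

3

f=1: 12 faults
f=2: 7 faults
f=3: 6 faults
f=4: 6 faults
f=5: 6 faults
f=6: 6 faults
Smallest f with faults ≤ 6 is 3.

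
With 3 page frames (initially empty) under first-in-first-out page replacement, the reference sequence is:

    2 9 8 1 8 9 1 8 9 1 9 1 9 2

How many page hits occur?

9

2 → fault, frames [2]
9 → fault, frames [2, 9]
8 → fault, frames [2, 9, 8]
1 → fault, evict 2, frames [9, 8, 1]
8 → hit
9 → hit
1 → hit
8 → hit
9 → hit
1 → hit
9 → hit
1 → hit
9 → hit
2 → fault, evict 9, frames [8, 1, 2]
Hits: 9.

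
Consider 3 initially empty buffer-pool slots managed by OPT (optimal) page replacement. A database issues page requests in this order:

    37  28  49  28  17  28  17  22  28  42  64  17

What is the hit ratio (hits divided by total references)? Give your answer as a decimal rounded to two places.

37 -> fault, frames (37)
28 -> fault, frames (37 28)
49 -> fault, frames (37 28 49)
28 -> hit
17 -> fault, evict 49, frames (37 28 17)
28 -> hit
17 -> hit
22 -> fault, evict 37, frames (28 17 22)
28 -> hit
42 -> fault, evict 22, frames (28 17 42)
64 -> fault, evict 42, frames (28 17 64)
17 -> hit
Hits: 5 of 12 references → 5/12 = 0.4167.

0.42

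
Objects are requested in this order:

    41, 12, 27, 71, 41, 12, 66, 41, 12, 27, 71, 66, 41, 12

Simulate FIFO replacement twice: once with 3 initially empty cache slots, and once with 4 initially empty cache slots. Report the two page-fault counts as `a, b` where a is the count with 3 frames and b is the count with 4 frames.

11, 12

3 frames: F F F F F F F . . F F . F F → 11 faults.
4 frames: F F F F . . F F F F F F F F → 12 faults.
12 > 11: adding a frame increased faults — Belady's anomaly.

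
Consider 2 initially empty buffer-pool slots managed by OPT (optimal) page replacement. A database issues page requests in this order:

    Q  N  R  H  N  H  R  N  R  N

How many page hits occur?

Q -> fault, frames {Q}
N -> fault, frames {Q,N}
R -> fault, evict Q, frames {N,R}
H -> fault, evict R, frames {N,H}
N -> hit
H -> hit
R -> fault, evict H, frames {N,R}
N -> hit
R -> hit
N -> hit
Hits: 5.

5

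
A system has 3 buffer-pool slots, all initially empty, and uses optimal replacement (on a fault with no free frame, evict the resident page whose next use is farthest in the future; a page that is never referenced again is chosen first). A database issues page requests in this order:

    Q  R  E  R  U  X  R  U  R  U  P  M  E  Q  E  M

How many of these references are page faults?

Q -> fault, frames (Q)
R -> fault, frames (Q R)
E -> fault, frames (Q R E)
R -> hit
U -> fault, evict Q, frames (R E U)
X -> fault, evict E, frames (R U X)
R -> hit
U -> hit
R -> hit
U -> hit
P -> fault, evict X, frames (R U P)
M -> fault, evict P, frames (R U M)
E -> fault, evict U, frames (R M E)
Q -> fault, evict R, frames (M E Q)
E -> hit
M -> hit
Page faults: 9.

9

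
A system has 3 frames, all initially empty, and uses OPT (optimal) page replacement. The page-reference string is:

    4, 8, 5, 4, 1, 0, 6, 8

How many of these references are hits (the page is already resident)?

4 → miss, frames {4}
8 → miss, frames {4,8}
5 → miss, frames {4,8,5}
4 → hit
1 → miss, evict 5, frames {4,8,1}
0 → miss, evict 1, frames {4,8,0}
6 → miss, evict 0, frames {4,8,6}
8 → hit
Hits: 2.

2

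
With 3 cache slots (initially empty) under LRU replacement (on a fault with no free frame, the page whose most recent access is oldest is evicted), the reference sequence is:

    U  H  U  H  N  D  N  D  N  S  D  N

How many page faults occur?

U: fault, frames (U)
H: fault, frames (U H)
U: hit
H: hit
N: fault, frames (U H N)
D: fault, evict U, frames (H N D)
N: hit
D: hit
N: hit
S: fault, evict H, frames (D N S)
D: hit
N: hit
Page faults: 5.

5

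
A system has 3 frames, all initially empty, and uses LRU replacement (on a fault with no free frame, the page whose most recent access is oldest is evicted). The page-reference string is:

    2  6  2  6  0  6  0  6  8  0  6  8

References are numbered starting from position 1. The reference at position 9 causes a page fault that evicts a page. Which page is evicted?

pos 1: 2 -> fault, frames [2]
pos 2: 6 -> fault, frames [2, 6]
pos 3: 2 -> hit
pos 4: 6 -> hit
pos 5: 0 -> fault, frames [2, 6, 0]
pos 6: 6 -> hit
pos 7: 0 -> hit
pos 8: 6 -> hit
pos 9: 8 -> fault, evict 2, frames [0, 6, 8]
At position 9, page 2 is evicted.

2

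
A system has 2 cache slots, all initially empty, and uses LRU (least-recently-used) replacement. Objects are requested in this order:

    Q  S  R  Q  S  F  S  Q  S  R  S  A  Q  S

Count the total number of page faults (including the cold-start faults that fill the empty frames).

11

Q → fault, frames (Q)
S → fault, frames (Q S)
R → fault, evict Q, frames (S R)
Q → fault, evict S, frames (R Q)
S → fault, evict R, frames (Q S)
F → fault, evict Q, frames (S F)
S → hit
Q → fault, evict F, frames (S Q)
S → hit
R → fault, evict Q, frames (S R)
S → hit
A → fault, evict R, frames (S A)
Q → fault, evict S, frames (A Q)
S → fault, evict A, frames (Q S)
Page faults: 11.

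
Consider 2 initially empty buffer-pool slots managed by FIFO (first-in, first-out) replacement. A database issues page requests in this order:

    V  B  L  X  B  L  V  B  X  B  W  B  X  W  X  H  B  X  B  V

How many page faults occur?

17

V -> miss, frames [V]
B -> miss, frames [V, B]
L -> miss, evict V, frames [B, L]
X -> miss, evict B, frames [L, X]
B -> miss, evict L, frames [X, B]
L -> miss, evict X, frames [B, L]
V -> miss, evict B, frames [L, V]
B -> miss, evict L, frames [V, B]
X -> miss, evict V, frames [B, X]
B -> hit
W -> miss, evict B, frames [X, W]
B -> miss, evict X, frames [W, B]
X -> miss, evict W, frames [B, X]
W -> miss, evict B, frames [X, W]
X -> hit
H -> miss, evict X, frames [W, H]
B -> miss, evict W, frames [H, B]
X -> miss, evict H, frames [B, X]
B -> hit
V -> miss, evict B, frames [X, V]
Page faults: 17.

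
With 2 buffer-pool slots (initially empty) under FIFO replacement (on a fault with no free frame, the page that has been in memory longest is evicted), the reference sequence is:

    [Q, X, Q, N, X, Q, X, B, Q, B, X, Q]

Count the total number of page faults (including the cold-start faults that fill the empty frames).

Q → miss, frames {Q}
X → miss, frames {Q,X}
Q → hit
N → miss, evict Q, frames {X,N}
X → hit
Q → miss, evict X, frames {N,Q}
X → miss, evict N, frames {Q,X}
B → miss, evict Q, frames {X,B}
Q → miss, evict X, frames {B,Q}
B → hit
X → miss, evict B, frames {Q,X}
Q → hit
Page faults: 8.

8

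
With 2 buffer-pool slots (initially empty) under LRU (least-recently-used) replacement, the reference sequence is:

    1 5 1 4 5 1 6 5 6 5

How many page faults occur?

1 → miss, frames [1]
5 → miss, frames [1, 5]
1 → hit
4 → miss, evict 5, frames [1, 4]
5 → miss, evict 1, frames [4, 5]
1 → miss, evict 4, frames [5, 1]
6 → miss, evict 5, frames [1, 6]
5 → miss, evict 1, frames [6, 5]
6 → hit
5 → hit
Page faults: 7.

7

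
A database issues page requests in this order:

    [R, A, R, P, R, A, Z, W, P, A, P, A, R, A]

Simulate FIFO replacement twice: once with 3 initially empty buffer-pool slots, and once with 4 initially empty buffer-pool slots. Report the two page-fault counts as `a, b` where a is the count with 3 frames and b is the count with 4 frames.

8, 7

3 frames: F F . F . . F F . F F . F . → 8 faults.
4 frames: F F . F . . F F . . . . F F → 7 faults.
7 < 8: adding a frame reduced faults, as is typical.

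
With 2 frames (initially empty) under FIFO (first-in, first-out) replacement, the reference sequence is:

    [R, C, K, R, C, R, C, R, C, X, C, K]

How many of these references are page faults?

7

R → miss, frames {R}
C → miss, frames {R,C}
K → miss, evict R, frames {C,K}
R → miss, evict C, frames {K,R}
C → miss, evict K, frames {R,C}
R → hit
C → hit
R → hit
C → hit
X → miss, evict R, frames {C,X}
C → hit
K → miss, evict C, frames {X,K}
Page faults: 7.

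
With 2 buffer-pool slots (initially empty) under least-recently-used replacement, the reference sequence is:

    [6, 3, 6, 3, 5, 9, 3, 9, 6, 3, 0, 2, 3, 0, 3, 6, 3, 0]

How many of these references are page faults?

13

6 → fault, frames (6)
3 → fault, frames (6 3)
6 → hit
3 → hit
5 → fault, evict 6, frames (3 5)
9 → fault, evict 3, frames (5 9)
3 → fault, evict 5, frames (9 3)
9 → hit
6 → fault, evict 3, frames (9 6)
3 → fault, evict 9, frames (6 3)
0 → fault, evict 6, frames (3 0)
2 → fault, evict 3, frames (0 2)
3 → fault, evict 0, frames (2 3)
0 → fault, evict 2, frames (3 0)
3 → hit
6 → fault, evict 0, frames (3 6)
3 → hit
0 → fault, evict 6, frames (3 0)
Page faults: 13.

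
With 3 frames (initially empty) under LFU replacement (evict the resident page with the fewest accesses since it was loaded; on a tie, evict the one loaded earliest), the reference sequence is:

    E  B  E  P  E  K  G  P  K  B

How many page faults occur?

8

E: miss, frames (E)
B: miss, frames (E B)
E: hit
P: miss, frames (E B P)
E: hit
K: miss, evict B, frames (E P K)
G: miss, evict P, frames (E K G)
P: miss, evict K, frames (E G P)
K: miss, evict G, frames (E P K)
B: miss, evict P, frames (E K B)
Page faults: 8.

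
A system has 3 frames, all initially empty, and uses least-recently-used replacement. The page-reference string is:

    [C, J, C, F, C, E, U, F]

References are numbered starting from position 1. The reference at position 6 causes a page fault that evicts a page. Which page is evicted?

J

pos 1: C: miss, frames (C)
pos 2: J: miss, frames (C J)
pos 3: C: hit
pos 4: F: miss, frames (J C F)
pos 5: C: hit
pos 6: E: miss, evict J, frames (F C E)
At position 6, page J is evicted.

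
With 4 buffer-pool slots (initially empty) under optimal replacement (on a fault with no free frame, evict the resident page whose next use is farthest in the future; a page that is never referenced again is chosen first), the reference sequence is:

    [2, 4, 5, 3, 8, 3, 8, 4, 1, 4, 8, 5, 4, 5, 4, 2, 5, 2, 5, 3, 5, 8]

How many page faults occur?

8

2 → miss, frames (2)
4 → miss, frames (2 4)
5 → miss, frames (2 4 5)
3 → miss, frames (2 4 5 3)
8 → miss, evict 2, frames (4 5 3 8)
3 → hit
8 → hit
4 → hit
1 → miss, evict 3, frames (4 5 8 1)
4 → hit
8 → hit
5 → hit
4 → hit
5 → hit
4 → hit
2 → miss, evict 1, frames (4 5 8 2)
5 → hit
2 → hit
5 → hit
3 → miss, evict 2, frames (4 5 8 3)
5 → hit
8 → hit
Page faults: 8.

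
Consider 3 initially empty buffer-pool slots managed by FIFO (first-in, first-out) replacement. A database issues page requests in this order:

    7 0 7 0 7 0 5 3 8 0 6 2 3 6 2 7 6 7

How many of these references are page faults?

11

7: fault, frames [7]
0: fault, frames [7, 0]
7: hit
0: hit
7: hit
0: hit
5: fault, frames [7, 0, 5]
3: fault, evict 7, frames [0, 5, 3]
8: fault, evict 0, frames [5, 3, 8]
0: fault, evict 5, frames [3, 8, 0]
6: fault, evict 3, frames [8, 0, 6]
2: fault, evict 8, frames [0, 6, 2]
3: fault, evict 0, frames [6, 2, 3]
6: hit
2: hit
7: fault, evict 6, frames [2, 3, 7]
6: fault, evict 2, frames [3, 7, 6]
7: hit
Page faults: 11.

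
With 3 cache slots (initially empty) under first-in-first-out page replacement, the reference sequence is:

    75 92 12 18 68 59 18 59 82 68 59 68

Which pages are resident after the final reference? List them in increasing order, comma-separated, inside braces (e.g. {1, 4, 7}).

75 → fault, frames {75}
92 → fault, frames {75,92}
12 → fault, frames {75,92,12}
18 → fault, evict 75, frames {92,12,18}
68 → fault, evict 92, frames {12,18,68}
59 → fault, evict 12, frames {18,68,59}
18 → hit
59 → hit
82 → fault, evict 18, frames {68,59,82}
68 → hit
59 → hit
68 → hit

{59, 68, 82}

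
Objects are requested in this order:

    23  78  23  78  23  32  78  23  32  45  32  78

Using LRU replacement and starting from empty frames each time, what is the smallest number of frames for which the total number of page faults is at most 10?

2

f=1: 12 faults
f=2: 8 faults
f=3: 5 faults
f=4: 4 faults
Smallest f with faults ≤ 10 is 2.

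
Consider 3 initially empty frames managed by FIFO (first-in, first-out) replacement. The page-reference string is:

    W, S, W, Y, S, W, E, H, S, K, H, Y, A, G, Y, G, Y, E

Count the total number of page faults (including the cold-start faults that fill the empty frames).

W → fault, frames {W}
S → fault, frames {W,S}
W → hit
Y → fault, frames {W,S,Y}
S → hit
W → hit
E → fault, evict W, frames {S,Y,E}
H → fault, evict S, frames {Y,E,H}
S → fault, evict Y, frames {E,H,S}
K → fault, evict E, frames {H,S,K}
H → hit
Y → fault, evict H, frames {S,K,Y}
A → fault, evict S, frames {K,Y,A}
G → fault, evict K, frames {Y,A,G}
Y → hit
G → hit
Y → hit
E → fault, evict Y, frames {A,G,E}
Page faults: 11.

11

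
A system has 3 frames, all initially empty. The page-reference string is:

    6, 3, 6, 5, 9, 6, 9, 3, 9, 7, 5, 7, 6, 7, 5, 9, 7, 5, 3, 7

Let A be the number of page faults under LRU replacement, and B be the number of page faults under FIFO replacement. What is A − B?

Under LRU: F F . F F . . F . F F . F . . F . . F . → 10 faults.
Under FIFO: F F . F F F . F . F F . F . . F F F F . → 13 faults.
A − B = 10 − 13 = -3.

-3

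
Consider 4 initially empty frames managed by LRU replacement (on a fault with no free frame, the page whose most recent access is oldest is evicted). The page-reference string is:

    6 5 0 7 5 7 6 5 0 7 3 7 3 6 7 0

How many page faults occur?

6

6 → fault, frames (6)
5 → fault, frames (6 5)
0 → fault, frames (6 5 0)
7 → fault, frames (6 5 0 7)
5 → hit
7 → hit
6 → hit
5 → hit
0 → hit
7 → hit
3 → fault, evict 6, frames (5 0 7 3)
7 → hit
3 → hit
6 → fault, evict 5, frames (0 7 3 6)
7 → hit
0 → hit
Page faults: 6.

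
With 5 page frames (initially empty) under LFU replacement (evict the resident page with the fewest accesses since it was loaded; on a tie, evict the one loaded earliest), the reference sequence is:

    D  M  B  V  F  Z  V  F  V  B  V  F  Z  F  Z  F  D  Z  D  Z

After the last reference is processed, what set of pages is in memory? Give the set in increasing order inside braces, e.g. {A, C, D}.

D -> fault, frames {D}
M -> fault, frames {D,M}
B -> fault, frames {D,M,B}
V -> fault, frames {D,M,B,V}
F -> fault, frames {D,M,B,V,F}
Z -> fault, evict D, frames {M,B,V,F,Z}
V -> hit
F -> hit
V -> hit
B -> hit
V -> hit
F -> hit
Z -> hit
F -> hit
Z -> hit
F -> hit
D -> fault, evict M, frames {B,V,F,Z,D}
Z -> hit
D -> hit
Z -> hit

{B, D, F, V, Z}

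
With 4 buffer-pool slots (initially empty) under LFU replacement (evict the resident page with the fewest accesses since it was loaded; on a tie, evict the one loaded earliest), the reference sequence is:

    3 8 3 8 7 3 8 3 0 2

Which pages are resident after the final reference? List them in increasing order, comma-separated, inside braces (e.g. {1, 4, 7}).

{0, 2, 3, 8}

3 → miss, frames [3]
8 → miss, frames [3, 8]
3 → hit
8 → hit
7 → miss, frames [3, 8, 7]
3 → hit
8 → hit
3 → hit
0 → miss, frames [3, 8, 7, 0]
2 → miss, evict 7, frames [3, 8, 0, 2]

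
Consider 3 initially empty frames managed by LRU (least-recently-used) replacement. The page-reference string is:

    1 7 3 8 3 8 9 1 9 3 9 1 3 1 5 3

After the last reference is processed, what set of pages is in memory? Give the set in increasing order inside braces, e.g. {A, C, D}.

1: fault, frames (1)
7: fault, frames (1 7)
3: fault, frames (1 7 3)
8: fault, evict 1, frames (7 3 8)
3: hit
8: hit
9: fault, evict 7, frames (3 8 9)
1: fault, evict 3, frames (8 9 1)
9: hit
3: fault, evict 8, frames (1 9 3)
9: hit
1: hit
3: hit
1: hit
5: fault, evict 9, frames (3 1 5)
3: hit

{1, 3, 5}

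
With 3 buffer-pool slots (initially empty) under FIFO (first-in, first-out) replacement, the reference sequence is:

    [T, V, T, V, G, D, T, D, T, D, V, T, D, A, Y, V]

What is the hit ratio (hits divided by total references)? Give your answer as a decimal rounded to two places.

T -> fault, frames (T)
V -> fault, frames (T V)
T -> hit
V -> hit
G -> fault, frames (T V G)
D -> fault, evict T, frames (V G D)
T -> fault, evict V, frames (G D T)
D -> hit
T -> hit
D -> hit
V -> fault, evict G, frames (D T V)
T -> hit
D -> hit
A -> fault, evict D, frames (T V A)
Y -> fault, evict T, frames (V A Y)
V -> hit
Hits: 8 of 16 references → 8/16 = 0.5000.

0.50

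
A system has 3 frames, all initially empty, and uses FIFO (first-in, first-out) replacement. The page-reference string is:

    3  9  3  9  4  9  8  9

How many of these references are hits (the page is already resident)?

3: fault, frames {3}
9: fault, frames {3,9}
3: hit
9: hit
4: fault, frames {3,9,4}
9: hit
8: fault, evict 3, frames {9,4,8}
9: hit
Hits: 4.

4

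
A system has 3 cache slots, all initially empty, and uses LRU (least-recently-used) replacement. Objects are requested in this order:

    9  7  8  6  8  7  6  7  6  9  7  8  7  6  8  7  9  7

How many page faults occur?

8

9 → miss, frames (9)
7 → miss, frames (9 7)
8 → miss, frames (9 7 8)
6 → miss, evict 9, frames (7 8 6)
8 → hit
7 → hit
6 → hit
7 → hit
6 → hit
9 → miss, evict 8, frames (7 6 9)
7 → hit
8 → miss, evict 6, frames (9 7 8)
7 → hit
6 → miss, evict 9, frames (8 7 6)
8 → hit
7 → hit
9 → miss, evict 6, frames (8 7 9)
7 → hit
Page faults: 8.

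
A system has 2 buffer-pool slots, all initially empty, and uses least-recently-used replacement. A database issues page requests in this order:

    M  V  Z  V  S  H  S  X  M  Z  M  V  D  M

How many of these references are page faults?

M: miss, frames [M]
V: miss, frames [M, V]
Z: miss, evict M, frames [V, Z]
V: hit
S: miss, evict Z, frames [V, S]
H: miss, evict V, frames [S, H]
S: hit
X: miss, evict H, frames [S, X]
M: miss, evict S, frames [X, M]
Z: miss, evict X, frames [M, Z]
M: hit
V: miss, evict Z, frames [M, V]
D: miss, evict M, frames [V, D]
M: miss, evict V, frames [D, M]
Page faults: 11.

11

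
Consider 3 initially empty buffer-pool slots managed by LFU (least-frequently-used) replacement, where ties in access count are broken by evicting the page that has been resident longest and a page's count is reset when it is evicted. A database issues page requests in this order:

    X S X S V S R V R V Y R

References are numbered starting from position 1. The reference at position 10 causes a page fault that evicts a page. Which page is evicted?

pos 1: X -> fault, frames [X]
pos 2: S -> fault, frames [X, S]
pos 3: X -> hit
pos 4: S -> hit
pos 5: V -> fault, frames [X, S, V]
pos 6: S -> hit
pos 7: R -> fault, evict V, frames [X, S, R]
pos 8: V -> fault, evict R, frames [X, S, V]
pos 9: R -> fault, evict V, frames [X, S, R]
pos 10: V -> fault, evict R, frames [X, S, V]
At position 10, page R is evicted.

R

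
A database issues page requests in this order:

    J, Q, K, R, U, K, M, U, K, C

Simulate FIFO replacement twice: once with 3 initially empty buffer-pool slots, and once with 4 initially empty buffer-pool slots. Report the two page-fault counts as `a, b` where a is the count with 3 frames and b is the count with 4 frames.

8, 7

3 frames: F F F F F . F . F F → 8 faults.
4 frames: F F F F F . F . . F → 7 faults.
7 < 8: adding a frame reduced faults, as is typical.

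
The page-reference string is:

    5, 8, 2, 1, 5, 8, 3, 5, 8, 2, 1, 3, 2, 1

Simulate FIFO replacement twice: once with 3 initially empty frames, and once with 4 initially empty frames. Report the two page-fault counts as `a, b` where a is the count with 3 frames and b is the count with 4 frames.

3 frames: F F F F F F F . . F F . . . → 9 faults.
4 frames: F F F F . . F F F F F F . . → 10 faults.
10 > 9: adding a frame increased faults — Belady's anomaly.

9, 10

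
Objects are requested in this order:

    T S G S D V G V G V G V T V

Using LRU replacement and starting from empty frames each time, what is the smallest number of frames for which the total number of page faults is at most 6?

f=1: 14 faults
f=2: 7 faults
f=3: 7 faults
f=4: 6 faults
f=5: 5 faults
Smallest f with faults ≤ 6 is 4.

4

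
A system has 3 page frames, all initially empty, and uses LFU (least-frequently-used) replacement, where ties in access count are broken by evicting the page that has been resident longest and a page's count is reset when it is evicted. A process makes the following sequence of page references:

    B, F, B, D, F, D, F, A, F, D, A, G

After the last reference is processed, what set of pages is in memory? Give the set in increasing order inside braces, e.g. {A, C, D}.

{D, F, G}

B → miss, frames (B)
F → miss, frames (B F)
B → hit
D → miss, frames (B F D)
F → hit
D → hit
F → hit
A → miss, evict B, frames (F D A)
F → hit
D → hit
A → hit
G → miss, evict A, frames (F D G)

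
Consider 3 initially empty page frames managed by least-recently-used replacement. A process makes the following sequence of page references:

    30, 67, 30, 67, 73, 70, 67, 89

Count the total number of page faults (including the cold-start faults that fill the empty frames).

5

30 -> fault, frames [30]
67 -> fault, frames [30, 67]
30 -> hit
67 -> hit
73 -> fault, frames [30, 67, 73]
70 -> fault, evict 30, frames [67, 73, 70]
67 -> hit
89 -> fault, evict 73, frames [70, 67, 89]
Page faults: 5.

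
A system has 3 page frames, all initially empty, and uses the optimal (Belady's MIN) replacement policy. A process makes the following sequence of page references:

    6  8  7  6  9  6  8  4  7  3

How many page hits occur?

3

6 -> fault, frames (6)
8 -> fault, frames (6 8)
7 -> fault, frames (6 8 7)
6 -> hit
9 -> fault, evict 7, frames (6 8 9)
6 -> hit
8 -> hit
4 -> fault, evict 9, frames (6 8 4)
7 -> fault, evict 4, frames (6 8 7)
3 -> fault, evict 7, frames (6 8 3)
Hits: 3.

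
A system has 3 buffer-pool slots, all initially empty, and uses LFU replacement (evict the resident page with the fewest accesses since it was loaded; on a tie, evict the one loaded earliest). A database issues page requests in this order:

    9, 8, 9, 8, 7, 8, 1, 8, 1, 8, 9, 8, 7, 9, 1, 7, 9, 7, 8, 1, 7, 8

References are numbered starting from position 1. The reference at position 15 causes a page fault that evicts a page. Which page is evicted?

pos 1: 9: fault, frames {9}
pos 2: 8: fault, frames {9,8}
pos 3: 9: hit
pos 4: 8: hit
pos 5: 7: fault, frames {9,8,7}
pos 6: 8: hit
pos 7: 1: fault, evict 7, frames {9,8,1}
pos 8: 8: hit
pos 9: 1: hit
pos 10: 8: hit
pos 11: 9: hit
pos 12: 8: hit
pos 13: 7: fault, evict 1, frames {9,8,7}
pos 14: 9: hit
pos 15: 1: fault, evict 7, frames {9,8,1}
At position 15, page 7 is evicted.

7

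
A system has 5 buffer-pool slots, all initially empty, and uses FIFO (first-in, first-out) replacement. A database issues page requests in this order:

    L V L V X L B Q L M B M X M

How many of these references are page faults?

L → miss, frames [L]
V → miss, frames [L, V]
L → hit
V → hit
X → miss, frames [L, V, X]
L → hit
B → miss, frames [L, V, X, B]
Q → miss, frames [L, V, X, B, Q]
L → hit
M → miss, evict L, frames [V, X, B, Q, M]
B → hit
M → hit
X → hit
M → hit
Page faults: 6.

6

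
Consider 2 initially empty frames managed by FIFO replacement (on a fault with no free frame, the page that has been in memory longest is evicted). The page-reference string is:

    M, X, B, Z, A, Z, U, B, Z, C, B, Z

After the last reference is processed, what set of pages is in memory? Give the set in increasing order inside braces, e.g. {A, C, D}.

M → miss, frames {M}
X → miss, frames {M,X}
B → miss, evict M, frames {X,B}
Z → miss, evict X, frames {B,Z}
A → miss, evict B, frames {Z,A}
Z → hit
U → miss, evict Z, frames {A,U}
B → miss, evict A, frames {U,B}
Z → miss, evict U, frames {B,Z}
C → miss, evict B, frames {Z,C}
B → miss, evict Z, frames {C,B}
Z → miss, evict C, frames {B,Z}

{B, Z}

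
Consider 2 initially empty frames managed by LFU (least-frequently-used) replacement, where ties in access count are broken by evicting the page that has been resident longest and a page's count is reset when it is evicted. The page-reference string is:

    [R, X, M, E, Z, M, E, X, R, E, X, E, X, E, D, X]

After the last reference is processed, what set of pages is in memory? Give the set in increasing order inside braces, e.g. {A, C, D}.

{E, X}

R → miss, frames [R]
X → miss, frames [R, X]
M → miss, evict R, frames [X, M]
E → miss, evict X, frames [M, E]
Z → miss, evict M, frames [E, Z]
M → miss, evict E, frames [Z, M]
E → miss, evict Z, frames [M, E]
X → miss, evict M, frames [E, X]
R → miss, evict E, frames [X, R]
E → miss, evict X, frames [R, E]
X → miss, evict R, frames [E, X]
E → hit
X → hit
E → hit
D → miss, evict X, frames [E, D]
X → miss, evict D, frames [E, X]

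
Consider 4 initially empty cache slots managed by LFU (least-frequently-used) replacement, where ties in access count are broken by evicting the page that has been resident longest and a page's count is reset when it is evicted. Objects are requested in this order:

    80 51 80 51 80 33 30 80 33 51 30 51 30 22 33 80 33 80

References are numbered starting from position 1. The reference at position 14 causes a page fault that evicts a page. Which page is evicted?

33

pos 1: 80 → fault, frames [80]
pos 2: 51 → fault, frames [80, 51]
pos 3: 80 → hit
pos 4: 51 → hit
pos 5: 80 → hit
pos 6: 33 → fault, frames [80, 51, 33]
pos 7: 30 → fault, frames [80, 51, 33, 30]
pos 8: 80 → hit
pos 9: 33 → hit
pos 10: 51 → hit
pos 11: 30 → hit
pos 12: 51 → hit
pos 13: 30 → hit
pos 14: 22 → fault, evict 33, frames [80, 51, 30, 22]
At position 14, page 33 is evicted.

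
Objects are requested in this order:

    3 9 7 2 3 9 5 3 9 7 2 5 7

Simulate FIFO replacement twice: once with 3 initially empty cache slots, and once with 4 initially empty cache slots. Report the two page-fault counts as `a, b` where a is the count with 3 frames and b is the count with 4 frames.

9, 10

3 frames: F F F F F F F . . F F . . → 9 faults.
4 frames: F F F F . . F F F F F F . → 10 faults.
10 > 9: adding a frame increased faults — Belady's anomaly.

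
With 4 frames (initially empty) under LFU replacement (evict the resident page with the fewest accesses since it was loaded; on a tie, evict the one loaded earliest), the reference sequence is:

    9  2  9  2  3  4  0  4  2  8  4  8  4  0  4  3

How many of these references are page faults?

9 -> miss, frames (9)
2 -> miss, frames (9 2)
9 -> hit
2 -> hit
3 -> miss, frames (9 2 3)
4 -> miss, frames (9 2 3 4)
0 -> miss, evict 3, frames (9 2 4 0)
4 -> hit
2 -> hit
8 -> miss, evict 0, frames (9 2 4 8)
4 -> hit
8 -> hit
4 -> hit
0 -> miss, evict 9, frames (2 4 8 0)
4 -> hit
3 -> miss, evict 0, frames (2 4 8 3)
Page faults: 8.

8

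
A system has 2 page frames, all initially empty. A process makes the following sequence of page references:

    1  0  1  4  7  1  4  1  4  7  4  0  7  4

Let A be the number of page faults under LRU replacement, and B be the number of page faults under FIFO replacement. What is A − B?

1

Under LRU: F F . F F F F . . F . F F F → 10 faults.
Under FIFO: F F . F F F F . . F . F . F → 9 faults.
A − B = 10 − 9 = 1.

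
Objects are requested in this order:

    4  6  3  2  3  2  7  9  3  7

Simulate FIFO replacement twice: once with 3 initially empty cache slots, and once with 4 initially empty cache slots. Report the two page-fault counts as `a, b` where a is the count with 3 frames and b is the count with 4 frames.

3 frames: F F F F . . F F F . → 7 faults.
4 frames: F F F F . . F F . . → 6 faults.
6 < 7: adding a frame reduced faults, as is typical.

7, 6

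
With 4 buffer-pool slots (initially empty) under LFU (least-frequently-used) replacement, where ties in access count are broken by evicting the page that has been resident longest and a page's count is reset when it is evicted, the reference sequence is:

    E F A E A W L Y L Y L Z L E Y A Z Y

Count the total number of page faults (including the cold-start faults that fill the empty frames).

E -> miss, frames (E)
F -> miss, frames (E F)
A -> miss, frames (E F A)
E -> hit
A -> hit
W -> miss, frames (E F A W)
L -> miss, evict F, frames (E A W L)
Y -> miss, evict W, frames (E A L Y)
L -> hit
Y -> hit
L -> hit
Z -> miss, evict E, frames (A L Y Z)
L -> hit
E -> miss, evict Z, frames (A L Y E)
Y -> hit
A -> hit
Z -> miss, evict E, frames (A L Y Z)
Y -> hit
Page faults: 9.

9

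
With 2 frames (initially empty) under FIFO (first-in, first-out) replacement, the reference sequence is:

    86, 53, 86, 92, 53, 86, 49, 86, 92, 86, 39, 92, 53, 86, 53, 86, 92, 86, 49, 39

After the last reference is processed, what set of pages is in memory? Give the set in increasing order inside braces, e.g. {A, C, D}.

86 -> miss, frames {86}
53 -> miss, frames {86,53}
86 -> hit
92 -> miss, evict 86, frames {53,92}
53 -> hit
86 -> miss, evict 53, frames {92,86}
49 -> miss, evict 92, frames {86,49}
86 -> hit
92 -> miss, evict 86, frames {49,92}
86 -> miss, evict 49, frames {92,86}
39 -> miss, evict 92, frames {86,39}
92 -> miss, evict 86, frames {39,92}
53 -> miss, evict 39, frames {92,53}
86 -> miss, evict 92, frames {53,86}
53 -> hit
86 -> hit
92 -> miss, evict 53, frames {86,92}
86 -> hit
49 -> miss, evict 86, frames {92,49}
39 -> miss, evict 92, frames {49,39}

{39, 49}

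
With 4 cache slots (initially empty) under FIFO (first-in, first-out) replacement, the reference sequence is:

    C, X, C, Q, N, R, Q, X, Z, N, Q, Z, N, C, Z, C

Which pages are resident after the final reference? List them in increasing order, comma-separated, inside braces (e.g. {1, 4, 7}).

{C, N, R, Z}

C → fault, frames [C]
X → fault, frames [C, X]
C → hit
Q → fault, frames [C, X, Q]
N → fault, frames [C, X, Q, N]
R → fault, evict C, frames [X, Q, N, R]
Q → hit
X → hit
Z → fault, evict X, frames [Q, N, R, Z]
N → hit
Q → hit
Z → hit
N → hit
C → fault, evict Q, frames [N, R, Z, C]
Z → hit
C → hit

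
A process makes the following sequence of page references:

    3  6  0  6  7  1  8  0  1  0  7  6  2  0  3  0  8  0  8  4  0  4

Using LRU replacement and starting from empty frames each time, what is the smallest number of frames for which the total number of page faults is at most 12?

f=1: 22 faults
f=2: 16 faults
f=3: 14 faults
f=4: 12 faults
f=5: 10 faults
f=6: 10 faults
f=7: 8 faults
f=8: 8 faults
Smallest f with faults ≤ 12 is 4.

4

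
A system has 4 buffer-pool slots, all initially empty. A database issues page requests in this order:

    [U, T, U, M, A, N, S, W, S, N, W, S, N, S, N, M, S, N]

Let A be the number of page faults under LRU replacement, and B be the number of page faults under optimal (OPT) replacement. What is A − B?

Under LRU: F F . F F F F F . . . . . . . F . . → 8 faults.
Under OPT: F F . F F F F F . . . . . . . . . . → 7 faults.
A − B = 8 − 7 = 1.

1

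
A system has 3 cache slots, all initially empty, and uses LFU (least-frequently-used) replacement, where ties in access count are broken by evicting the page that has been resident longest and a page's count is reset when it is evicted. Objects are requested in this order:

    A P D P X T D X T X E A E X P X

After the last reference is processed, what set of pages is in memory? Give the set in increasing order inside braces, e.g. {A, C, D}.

{E, P, X}

A → miss, frames [A]
P → miss, frames [A, P]
D → miss, frames [A, P, D]
P → hit
X → miss, evict A, frames [P, D, X]
T → miss, evict D, frames [P, X, T]
D → miss, evict X, frames [P, T, D]
X → miss, evict T, frames [P, D, X]
T → miss, evict D, frames [P, X, T]
X → hit
E → miss, evict T, frames [P, X, E]
A → miss, evict E, frames [P, X, A]
E → miss, evict A, frames [P, X, E]
X → hit
P → hit
X → hit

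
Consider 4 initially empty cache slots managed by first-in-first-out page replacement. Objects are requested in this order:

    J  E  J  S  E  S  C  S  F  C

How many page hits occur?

J → fault, frames [J]
E → fault, frames [J, E]
J → hit
S → fault, frames [J, E, S]
E → hit
S → hit
C → fault, frames [J, E, S, C]
S → hit
F → fault, evict J, frames [E, S, C, F]
C → hit
Hits: 5.

5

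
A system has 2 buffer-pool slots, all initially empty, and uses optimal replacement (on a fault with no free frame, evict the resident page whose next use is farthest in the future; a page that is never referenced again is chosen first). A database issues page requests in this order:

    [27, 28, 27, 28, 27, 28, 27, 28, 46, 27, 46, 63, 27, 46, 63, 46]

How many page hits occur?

27 -> fault, frames {27}
28 -> fault, frames {27,28}
27 -> hit
28 -> hit
27 -> hit
28 -> hit
27 -> hit
28 -> hit
46 -> fault, evict 28, frames {27,46}
27 -> hit
46 -> hit
63 -> fault, evict 46, frames {27,63}
27 -> hit
46 -> fault, evict 27, frames {63,46}
63 -> hit
46 -> hit
Hits: 11.

11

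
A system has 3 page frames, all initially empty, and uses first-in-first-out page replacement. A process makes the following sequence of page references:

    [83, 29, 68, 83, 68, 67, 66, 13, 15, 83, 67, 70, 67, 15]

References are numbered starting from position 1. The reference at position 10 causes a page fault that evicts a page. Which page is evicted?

pos 1: 83 -> fault, frames {83}
pos 2: 29 -> fault, frames {83,29}
pos 3: 68 -> fault, frames {83,29,68}
pos 4: 83 -> hit
pos 5: 68 -> hit
pos 6: 67 -> fault, evict 83, frames {29,68,67}
pos 7: 66 -> fault, evict 29, frames {68,67,66}
pos 8: 13 -> fault, evict 68, frames {67,66,13}
pos 9: 15 -> fault, evict 67, frames {66,13,15}
pos 10: 83 -> fault, evict 66, frames {13,15,83}
At position 10, page 66 is evicted.

66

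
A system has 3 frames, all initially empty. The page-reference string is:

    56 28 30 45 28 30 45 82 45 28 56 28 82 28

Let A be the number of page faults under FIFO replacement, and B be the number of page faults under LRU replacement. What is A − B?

Under FIFO: F F F F . . . F . F F . . . → 7 faults.
Under LRU: F F F F . . . F . F F . F . → 8 faults.
A − B = 7 − 8 = -1.

-1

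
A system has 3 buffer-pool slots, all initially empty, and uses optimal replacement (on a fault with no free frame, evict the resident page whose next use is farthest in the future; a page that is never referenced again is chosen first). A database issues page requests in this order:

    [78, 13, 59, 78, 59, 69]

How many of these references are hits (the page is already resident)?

2

78 → miss, frames [78]
13 → miss, frames [78, 13]
59 → miss, frames [78, 13, 59]
78 → hit
59 → hit
69 → miss, evict 59, frames [78, 13, 69]
Hits: 2.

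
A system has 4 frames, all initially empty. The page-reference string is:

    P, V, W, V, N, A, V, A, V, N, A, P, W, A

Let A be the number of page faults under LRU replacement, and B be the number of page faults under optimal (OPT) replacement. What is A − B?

Under LRU: F F F . F F . . . . . F F . → 7 faults.
Under OPT: F F F . F F . . . . . . F . → 6 faults.
A − B = 7 − 6 = 1.

1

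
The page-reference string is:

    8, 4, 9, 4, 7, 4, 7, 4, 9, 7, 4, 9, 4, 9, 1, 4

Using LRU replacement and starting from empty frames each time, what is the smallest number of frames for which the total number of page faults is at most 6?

f=1: 16 faults
f=2: 10 faults
f=3: 5 faults
f=4: 5 faults
f=5: 5 faults
Smallest f with faults ≤ 6 is 3.

3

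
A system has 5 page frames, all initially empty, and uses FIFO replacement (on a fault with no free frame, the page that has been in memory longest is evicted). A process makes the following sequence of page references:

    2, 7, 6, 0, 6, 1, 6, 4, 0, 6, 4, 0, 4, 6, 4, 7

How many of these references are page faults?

2: miss, frames {2}
7: miss, frames {2,7}
6: miss, frames {2,7,6}
0: miss, frames {2,7,6,0}
6: hit
1: miss, frames {2,7,6,0,1}
6: hit
4: miss, evict 2, frames {7,6,0,1,4}
0: hit
6: hit
4: hit
0: hit
4: hit
6: hit
4: hit
7: hit
Page faults: 6.

6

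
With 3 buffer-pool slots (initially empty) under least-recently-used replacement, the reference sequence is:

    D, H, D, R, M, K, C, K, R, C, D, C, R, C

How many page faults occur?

8

D → miss, frames [D]
H → miss, frames [D, H]
D → hit
R → miss, frames [H, D, R]
M → miss, evict H, frames [D, R, M]
K → miss, evict D, frames [R, M, K]
C → miss, evict R, frames [M, K, C]
K → hit
R → miss, evict M, frames [C, K, R]
C → hit
D → miss, evict K, frames [R, C, D]
C → hit
R → hit
C → hit
Page faults: 8.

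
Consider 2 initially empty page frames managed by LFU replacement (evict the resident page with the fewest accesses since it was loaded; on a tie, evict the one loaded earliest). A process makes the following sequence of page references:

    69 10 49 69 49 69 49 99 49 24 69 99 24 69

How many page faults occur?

10

69 -> miss, frames [69]
10 -> miss, frames [69, 10]
49 -> miss, evict 69, frames [10, 49]
69 -> miss, evict 10, frames [49, 69]
49 -> hit
69 -> hit
49 -> hit
99 -> miss, evict 69, frames [49, 99]
49 -> hit
24 -> miss, evict 99, frames [49, 24]
69 -> miss, evict 24, frames [49, 69]
99 -> miss, evict 69, frames [49, 99]
24 -> miss, evict 99, frames [49, 24]
69 -> miss, evict 24, frames [49, 69]
Page faults: 10.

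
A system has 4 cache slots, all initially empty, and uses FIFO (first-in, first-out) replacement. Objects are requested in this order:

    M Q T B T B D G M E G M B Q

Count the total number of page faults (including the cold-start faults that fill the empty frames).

10

M -> miss, frames (M)
Q -> miss, frames (M Q)
T -> miss, frames (M Q T)
B -> miss, frames (M Q T B)
T -> hit
B -> hit
D -> miss, evict M, frames (Q T B D)
G -> miss, evict Q, frames (T B D G)
M -> miss, evict T, frames (B D G M)
E -> miss, evict B, frames (D G M E)
G -> hit
M -> hit
B -> miss, evict D, frames (G M E B)
Q -> miss, evict G, frames (M E B Q)
Page faults: 10.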